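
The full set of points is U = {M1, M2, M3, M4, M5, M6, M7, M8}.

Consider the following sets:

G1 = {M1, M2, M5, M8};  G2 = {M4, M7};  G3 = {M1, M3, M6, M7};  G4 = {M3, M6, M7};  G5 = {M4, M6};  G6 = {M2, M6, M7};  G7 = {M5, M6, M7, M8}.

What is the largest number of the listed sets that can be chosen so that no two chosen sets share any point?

2

G1, G5 are pairwise disjoint (G1={M1,M2,M5,M8}; G5={M4,M6}).
Every remaining set overlaps one of these, and no 3 of the listed sets are pairwise disjoint, so 2 is the maximum.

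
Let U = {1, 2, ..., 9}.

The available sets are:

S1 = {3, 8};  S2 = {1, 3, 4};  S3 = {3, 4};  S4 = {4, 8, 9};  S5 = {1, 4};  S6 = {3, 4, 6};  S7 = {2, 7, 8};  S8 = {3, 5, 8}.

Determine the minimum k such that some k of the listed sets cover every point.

5

Take {S2, S4, S6, S7, S8}. Their union is {1, 2, 3, 4, 5, 6, 7, 8, 9}, which is all 9 points.
No 4 of the 8 sets cover everything (all 70 combinations miss at least one point), so 5 is optimal.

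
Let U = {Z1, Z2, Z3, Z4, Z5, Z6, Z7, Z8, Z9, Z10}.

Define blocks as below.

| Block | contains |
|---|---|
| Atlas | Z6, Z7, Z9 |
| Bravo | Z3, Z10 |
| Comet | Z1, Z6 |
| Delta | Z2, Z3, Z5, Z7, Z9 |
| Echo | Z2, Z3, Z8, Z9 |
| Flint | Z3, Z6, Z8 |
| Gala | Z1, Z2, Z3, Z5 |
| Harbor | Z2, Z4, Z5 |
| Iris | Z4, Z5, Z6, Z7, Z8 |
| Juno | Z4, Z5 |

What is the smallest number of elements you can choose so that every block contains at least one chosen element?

Take H = {Z3, Z4, Z6}. Each listed block contains at least one of these, so H is a hitting set of size 3.
The blocks Atlas, Bravo, Juno are pairwise disjoint, so any hitting set needs a separate element for each — at least 3. Hence 3 is optimal.

3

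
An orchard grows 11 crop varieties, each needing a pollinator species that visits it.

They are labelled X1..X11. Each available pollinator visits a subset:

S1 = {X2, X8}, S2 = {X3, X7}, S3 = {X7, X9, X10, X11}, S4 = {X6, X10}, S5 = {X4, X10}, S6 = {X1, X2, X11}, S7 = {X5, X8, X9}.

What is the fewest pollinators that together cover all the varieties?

5

S2 and S4 and S5 and S6 and S7 together: S2 ∪ S4 ∪ S5 ∪ S6 ∪ S7 = {X1, X2, X3, X4, X5, X6, X7, X8, X9, X10, X11} — every variety is covered.
No 4 of the 7 pollinators cover everything (all 35 combinations miss at least one variety), so 5 is optimal.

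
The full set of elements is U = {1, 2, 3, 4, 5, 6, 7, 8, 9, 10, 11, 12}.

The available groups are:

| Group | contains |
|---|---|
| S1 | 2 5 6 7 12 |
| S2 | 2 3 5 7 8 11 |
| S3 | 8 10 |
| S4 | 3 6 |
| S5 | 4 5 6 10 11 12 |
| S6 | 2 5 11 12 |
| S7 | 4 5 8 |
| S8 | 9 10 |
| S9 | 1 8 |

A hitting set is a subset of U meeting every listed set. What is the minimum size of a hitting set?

4

Take H = {6, 8, 10, 11}. Each listed group contains at least one of these, so H is a hitting set of size 4.
The groups S4, S6, S8, S9 are pairwise disjoint, so any hitting set needs a separate element for each — at least 4. Hence 4 is optimal.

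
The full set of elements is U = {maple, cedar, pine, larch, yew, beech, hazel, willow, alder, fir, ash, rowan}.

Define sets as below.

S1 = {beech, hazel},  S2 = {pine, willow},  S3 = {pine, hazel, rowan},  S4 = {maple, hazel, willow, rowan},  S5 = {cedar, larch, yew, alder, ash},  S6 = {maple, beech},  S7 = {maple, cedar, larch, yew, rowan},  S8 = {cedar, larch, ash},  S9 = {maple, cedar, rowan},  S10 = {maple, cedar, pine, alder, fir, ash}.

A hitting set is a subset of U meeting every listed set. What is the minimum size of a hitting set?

4

The 4 elements {maple, pine, beech, ash} hit every set.
No choice of 3 elements meets every set, so 4 is the minimum.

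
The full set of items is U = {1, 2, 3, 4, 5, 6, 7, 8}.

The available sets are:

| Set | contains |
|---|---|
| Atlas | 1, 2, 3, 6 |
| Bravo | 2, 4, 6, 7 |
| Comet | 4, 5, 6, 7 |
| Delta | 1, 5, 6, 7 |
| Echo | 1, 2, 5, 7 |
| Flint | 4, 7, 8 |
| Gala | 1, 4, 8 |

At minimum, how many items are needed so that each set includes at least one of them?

The 2 items {1, 7} hit every set.
The sets Atlas, Flint are pairwise disjoint, so any hitting set needs a separate item for each — at least 2. Hence 2 is optimal.

2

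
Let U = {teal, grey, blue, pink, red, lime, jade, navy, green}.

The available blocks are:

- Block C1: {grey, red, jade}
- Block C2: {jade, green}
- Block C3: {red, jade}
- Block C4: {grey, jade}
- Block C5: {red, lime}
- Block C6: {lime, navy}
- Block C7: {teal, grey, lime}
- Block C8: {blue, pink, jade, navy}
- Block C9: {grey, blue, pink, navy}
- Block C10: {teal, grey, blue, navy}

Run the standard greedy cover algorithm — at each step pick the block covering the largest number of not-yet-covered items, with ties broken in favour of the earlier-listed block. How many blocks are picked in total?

4

Greedy: pick C8 (covers 4 new) → pick C7 (covers 3 new) → pick C1 (covers 1 new) → pick C2 (covers 1 new). Total picks: 4.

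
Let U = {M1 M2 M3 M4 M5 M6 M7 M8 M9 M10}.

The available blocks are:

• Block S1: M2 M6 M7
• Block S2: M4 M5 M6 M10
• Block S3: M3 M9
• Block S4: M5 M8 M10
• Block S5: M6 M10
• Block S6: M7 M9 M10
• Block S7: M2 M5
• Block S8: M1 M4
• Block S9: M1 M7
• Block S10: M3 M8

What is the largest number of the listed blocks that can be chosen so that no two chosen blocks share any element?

S5, S7, S9, S10 are pairwise disjoint (S5={M6,M10}; S7={M2,M5}; S9={M1,M7}; S10={M3,M8}).
Every remaining block overlaps one of these, and no 5 of the listed blocks are pairwise disjoint, so 4 is the maximum.

4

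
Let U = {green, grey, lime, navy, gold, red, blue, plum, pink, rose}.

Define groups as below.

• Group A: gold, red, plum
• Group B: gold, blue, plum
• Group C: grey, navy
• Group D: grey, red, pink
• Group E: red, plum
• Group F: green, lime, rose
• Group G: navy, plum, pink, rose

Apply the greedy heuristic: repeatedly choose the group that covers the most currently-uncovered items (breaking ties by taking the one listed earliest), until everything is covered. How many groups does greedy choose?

Greedy: pick G (covers 4 new) → pick A (covers 2 new) → pick F (covers 2 new) → pick B (covers 1 new) → pick C (covers 1 new). Total picks: 5.
(The true minimum cover uses only 4 groups, so greedy is not optimal here.)

5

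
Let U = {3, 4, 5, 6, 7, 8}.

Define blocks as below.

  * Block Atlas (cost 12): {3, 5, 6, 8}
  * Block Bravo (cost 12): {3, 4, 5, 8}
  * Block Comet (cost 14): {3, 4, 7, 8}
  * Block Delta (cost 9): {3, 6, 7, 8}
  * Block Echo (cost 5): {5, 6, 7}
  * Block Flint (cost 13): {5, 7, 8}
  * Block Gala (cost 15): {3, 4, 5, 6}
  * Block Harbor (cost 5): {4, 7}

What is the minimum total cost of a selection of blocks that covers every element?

17

Bravo, Echo together cover every element (Bravo ∪ Echo = {3, 4, 5, 6, 7, 8}); total cost 12 + 5 = 17.
No covering selection has total cost below 17.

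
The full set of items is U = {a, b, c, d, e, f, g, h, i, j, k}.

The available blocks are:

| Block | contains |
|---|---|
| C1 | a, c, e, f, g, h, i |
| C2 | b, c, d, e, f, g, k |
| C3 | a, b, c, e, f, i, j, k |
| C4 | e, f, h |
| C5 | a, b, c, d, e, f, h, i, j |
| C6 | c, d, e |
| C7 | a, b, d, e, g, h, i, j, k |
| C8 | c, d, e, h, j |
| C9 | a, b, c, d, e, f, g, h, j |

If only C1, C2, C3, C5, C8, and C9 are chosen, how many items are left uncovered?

0

Union of C1, C2, C3, C5, C8, C9 = {a, b, c, d, e, f, g, h, i, j, k} — that's every item, so 0 are uncovered.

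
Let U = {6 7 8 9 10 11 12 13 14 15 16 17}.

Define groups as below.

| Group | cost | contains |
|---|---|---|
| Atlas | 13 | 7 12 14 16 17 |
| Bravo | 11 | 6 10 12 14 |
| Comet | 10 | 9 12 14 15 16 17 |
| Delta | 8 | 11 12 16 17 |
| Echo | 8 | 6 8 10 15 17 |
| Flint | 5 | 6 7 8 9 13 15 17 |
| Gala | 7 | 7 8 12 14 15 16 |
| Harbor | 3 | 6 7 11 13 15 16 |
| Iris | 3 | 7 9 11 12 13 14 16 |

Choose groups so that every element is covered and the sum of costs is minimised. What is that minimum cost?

11

Echo, Iris together cover every element (Echo ∪ Iris = {6, 7, 8, 9, 10, 11, 12, 13, 14, 15, 16, 17}); total cost 8 + 3 = 11.
The greedy pick Iris, Flint, Echo costs 16; no covering selection beats 11.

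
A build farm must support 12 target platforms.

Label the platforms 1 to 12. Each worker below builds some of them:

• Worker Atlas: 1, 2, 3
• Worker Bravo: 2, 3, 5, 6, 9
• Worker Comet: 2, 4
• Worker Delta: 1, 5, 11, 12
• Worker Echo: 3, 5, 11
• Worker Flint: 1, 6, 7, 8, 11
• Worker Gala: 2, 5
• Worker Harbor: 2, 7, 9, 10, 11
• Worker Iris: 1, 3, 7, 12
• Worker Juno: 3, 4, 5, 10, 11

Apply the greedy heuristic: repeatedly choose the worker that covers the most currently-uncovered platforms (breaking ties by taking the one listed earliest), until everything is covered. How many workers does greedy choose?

Greedy: pick Bravo (covers 5 new) → pick Flint (covers 4 new) → pick Juno (covers 2 new) → pick Delta (covers 1 new). Total picks: 4.

4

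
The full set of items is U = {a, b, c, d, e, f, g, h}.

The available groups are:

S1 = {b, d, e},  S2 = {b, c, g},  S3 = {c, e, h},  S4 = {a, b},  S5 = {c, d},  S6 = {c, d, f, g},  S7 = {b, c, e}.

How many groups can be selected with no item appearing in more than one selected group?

S4, S5 are pairwise disjoint (S4={a,b}; S5={c,d}).
Every remaining group overlaps one of these, and no 3 of the listed groups are pairwise disjoint, so 2 is the maximum.

2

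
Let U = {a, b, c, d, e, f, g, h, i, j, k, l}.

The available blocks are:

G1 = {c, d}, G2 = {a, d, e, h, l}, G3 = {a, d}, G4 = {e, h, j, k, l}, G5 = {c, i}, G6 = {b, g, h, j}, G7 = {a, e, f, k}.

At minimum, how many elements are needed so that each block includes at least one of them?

Take T = {a, c, h}. Each listed block contains at least one of these, so T is a hitting set of size 3.
The blocks G3, G4, G5 are pairwise disjoint, so any hitting set needs a separate element for each — at least 3. Hence 3 is optimal.

3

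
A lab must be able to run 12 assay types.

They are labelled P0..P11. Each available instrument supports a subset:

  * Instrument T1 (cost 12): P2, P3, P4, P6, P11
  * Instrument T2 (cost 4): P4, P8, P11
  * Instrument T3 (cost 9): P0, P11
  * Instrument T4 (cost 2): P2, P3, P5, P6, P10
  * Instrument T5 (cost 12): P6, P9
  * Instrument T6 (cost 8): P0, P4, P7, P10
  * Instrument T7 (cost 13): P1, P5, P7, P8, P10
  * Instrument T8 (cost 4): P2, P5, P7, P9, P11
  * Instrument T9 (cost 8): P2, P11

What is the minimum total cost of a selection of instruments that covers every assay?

27

T4, T6, T7, T8 together cover every assay (T4 ∪ T6 ∪ T7 ∪ T8 = {P0, P1, P2, P3, P4, P5, P6, P7, P8, P9, P10, P11}); total cost 2 + 8 + 13 + 4 = 27.
The greedy pick T4, T2, T8, T6, T7 costs 31; no covering selection beats 27.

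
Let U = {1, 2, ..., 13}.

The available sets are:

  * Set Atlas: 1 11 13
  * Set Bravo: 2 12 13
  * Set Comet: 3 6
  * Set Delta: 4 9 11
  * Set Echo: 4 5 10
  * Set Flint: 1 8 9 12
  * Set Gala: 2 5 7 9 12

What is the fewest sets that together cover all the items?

5

Atlas, Comet, Echo, Flint, and Gala cover everything between them: the union {1, 2, 3, 4, 5, 6, 7, 8, 9, 10, 11, 12, 13} is all of U.
No 4 of the 7 sets cover everything (all 35 combinations miss at least one item), so 5 is optimal.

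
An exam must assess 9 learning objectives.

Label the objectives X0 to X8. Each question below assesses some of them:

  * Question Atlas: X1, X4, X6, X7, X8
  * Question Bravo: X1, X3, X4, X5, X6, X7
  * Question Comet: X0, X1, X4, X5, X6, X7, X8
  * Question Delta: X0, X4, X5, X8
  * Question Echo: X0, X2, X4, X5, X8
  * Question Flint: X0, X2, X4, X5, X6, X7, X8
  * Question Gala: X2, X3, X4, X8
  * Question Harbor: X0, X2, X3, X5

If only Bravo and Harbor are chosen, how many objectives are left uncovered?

1

Union of Bravo, Harbor = {X0, X1, X2, X3, X4, X5, X6, X7}.
Not covered: X8 — 1 objective.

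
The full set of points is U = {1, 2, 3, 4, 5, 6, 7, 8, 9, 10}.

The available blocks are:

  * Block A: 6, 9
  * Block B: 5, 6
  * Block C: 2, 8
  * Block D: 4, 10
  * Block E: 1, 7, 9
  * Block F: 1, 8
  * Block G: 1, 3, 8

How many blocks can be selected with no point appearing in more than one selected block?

4

B, C, D, E are pairwise disjoint (B={5,6}; C={2,8}; D={4,10}; E={1,7,9}).
Every remaining block overlaps one of these, and no 5 of the listed blocks are pairwise disjoint, so 4 is the maximum.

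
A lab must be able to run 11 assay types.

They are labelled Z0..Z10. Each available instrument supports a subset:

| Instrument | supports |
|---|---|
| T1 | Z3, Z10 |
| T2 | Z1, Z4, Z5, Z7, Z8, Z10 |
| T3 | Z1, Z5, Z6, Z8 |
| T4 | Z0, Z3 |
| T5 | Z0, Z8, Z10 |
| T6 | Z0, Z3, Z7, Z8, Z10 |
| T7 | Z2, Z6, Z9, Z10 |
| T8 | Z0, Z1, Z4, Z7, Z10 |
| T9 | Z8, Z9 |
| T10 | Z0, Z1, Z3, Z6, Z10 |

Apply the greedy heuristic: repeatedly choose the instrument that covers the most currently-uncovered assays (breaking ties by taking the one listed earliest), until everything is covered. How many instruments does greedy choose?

3

Greedy: pick T2 (covers 6 new) → pick T7 (covers 3 new) → pick T4 (covers 2 new). Total picks: 3.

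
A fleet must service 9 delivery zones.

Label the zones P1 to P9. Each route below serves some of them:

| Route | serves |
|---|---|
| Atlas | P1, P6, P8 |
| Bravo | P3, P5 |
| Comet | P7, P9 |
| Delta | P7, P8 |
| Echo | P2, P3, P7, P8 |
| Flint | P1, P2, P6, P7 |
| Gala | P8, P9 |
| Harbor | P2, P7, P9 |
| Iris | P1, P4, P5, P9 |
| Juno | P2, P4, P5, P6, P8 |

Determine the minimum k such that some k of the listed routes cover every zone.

Take {Atlas, Echo, Iris}. Their union is {P1, P2, P3, P4, P5, P6, P7, P8, P9}, which is all 9 zones.
No 2 of the 10 routes cover everything (all 45 combinations miss at least one zone), so 3 is optimal.

3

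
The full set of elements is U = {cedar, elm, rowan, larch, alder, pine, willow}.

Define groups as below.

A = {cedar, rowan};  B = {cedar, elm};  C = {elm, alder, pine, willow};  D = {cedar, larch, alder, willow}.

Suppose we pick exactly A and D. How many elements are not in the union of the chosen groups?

Union of A, D = {cedar, rowan, larch, alder, willow}.
Not covered: elm, pine — 2 elements.

2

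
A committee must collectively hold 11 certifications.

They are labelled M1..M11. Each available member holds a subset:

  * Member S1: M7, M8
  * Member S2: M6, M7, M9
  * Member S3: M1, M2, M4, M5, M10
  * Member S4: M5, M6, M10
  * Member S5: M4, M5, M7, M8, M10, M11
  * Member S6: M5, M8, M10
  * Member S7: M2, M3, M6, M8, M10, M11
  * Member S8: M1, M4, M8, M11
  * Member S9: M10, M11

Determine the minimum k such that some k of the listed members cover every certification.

S2 and S3 and S7 together: S2 ∪ S3 ∪ S7 = {M1, M2, M3, M4, M5, M6, M7, M8, M9, M10, M11} — every certification is covered.
Only S7 contains M3, so S7 is forced; the remaining 5 certifications need at least 2 more members (each remaining member adds at most 3) — so at least 3 members are needed, and 3 is optimal.

3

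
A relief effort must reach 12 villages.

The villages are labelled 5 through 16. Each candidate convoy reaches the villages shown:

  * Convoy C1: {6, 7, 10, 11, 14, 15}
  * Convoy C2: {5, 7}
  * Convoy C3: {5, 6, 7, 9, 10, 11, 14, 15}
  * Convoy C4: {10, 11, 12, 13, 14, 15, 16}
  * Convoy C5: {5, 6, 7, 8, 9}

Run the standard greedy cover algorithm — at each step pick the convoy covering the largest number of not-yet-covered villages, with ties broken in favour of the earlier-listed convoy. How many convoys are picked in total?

3

Greedy: pick C3 (covers 8 new) → pick C4 (covers 3 new) → pick C5 (covers 1 new). Total picks: 3.
(The true minimum cover uses only 2 convoys, so greedy is not optimal here.)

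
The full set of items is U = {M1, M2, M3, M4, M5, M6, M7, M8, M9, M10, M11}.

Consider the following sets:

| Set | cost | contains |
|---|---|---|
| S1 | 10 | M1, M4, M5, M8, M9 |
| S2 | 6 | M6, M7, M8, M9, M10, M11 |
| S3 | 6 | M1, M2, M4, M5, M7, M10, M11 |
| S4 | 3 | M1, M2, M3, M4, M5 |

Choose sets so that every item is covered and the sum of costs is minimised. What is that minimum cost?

S2, S4 together cover every item (S2 ∪ S4 = {M1, M2, M3, M4, M5, M6, M7, M8, M9, M10, M11}); total cost 6 + 3 = 9.
No covering selection has total cost below 9.

9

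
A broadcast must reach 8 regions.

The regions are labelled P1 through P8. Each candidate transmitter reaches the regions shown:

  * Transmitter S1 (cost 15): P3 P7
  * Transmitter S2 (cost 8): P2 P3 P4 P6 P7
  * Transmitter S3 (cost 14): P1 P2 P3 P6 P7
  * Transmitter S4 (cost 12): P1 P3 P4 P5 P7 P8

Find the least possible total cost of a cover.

S2, S4 together cover every region (S2 ∪ S4 = {P1, P2, P3, P4, P5, P6, P7, P8}); total cost 8 + 12 = 20.
No covering selection has total cost below 20.

20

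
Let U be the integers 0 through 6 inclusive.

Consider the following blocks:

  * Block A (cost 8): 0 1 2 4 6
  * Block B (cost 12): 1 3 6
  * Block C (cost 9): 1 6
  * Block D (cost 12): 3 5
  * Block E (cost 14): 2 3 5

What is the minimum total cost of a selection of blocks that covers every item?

20

A, D together cover every item (A ∪ D = {0, 1, 2, 3, 4, 5, 6}); total cost 8 + 12 = 20.
No covering selection has total cost below 20.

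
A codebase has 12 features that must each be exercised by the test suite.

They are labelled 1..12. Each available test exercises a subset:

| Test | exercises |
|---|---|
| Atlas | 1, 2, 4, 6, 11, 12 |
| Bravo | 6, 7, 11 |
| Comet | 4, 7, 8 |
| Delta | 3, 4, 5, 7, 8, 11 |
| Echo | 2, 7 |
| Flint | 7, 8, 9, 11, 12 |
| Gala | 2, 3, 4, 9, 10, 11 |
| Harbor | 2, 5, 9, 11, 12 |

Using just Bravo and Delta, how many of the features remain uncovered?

Union of Bravo, Delta = {3, 4, 5, 6, 7, 8, 11}.
Not covered: 1, 2, 9, 10, 12 — 5 features.

5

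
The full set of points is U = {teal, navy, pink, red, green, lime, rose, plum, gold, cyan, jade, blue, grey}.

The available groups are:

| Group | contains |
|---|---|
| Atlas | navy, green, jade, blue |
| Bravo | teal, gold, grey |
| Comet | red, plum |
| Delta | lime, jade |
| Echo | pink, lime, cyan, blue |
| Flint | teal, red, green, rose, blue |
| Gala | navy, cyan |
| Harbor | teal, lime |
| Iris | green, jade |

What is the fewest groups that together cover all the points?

Atlas, Bravo, Comet, Echo, and Flint cover everything between them: the union {teal, navy, pink, red, green, lime, rose, plum, gold, cyan, jade, blue, grey} is all of U.
No 4 of the 9 groups cover everything (all 126 combinations miss at least one point), so 5 is optimal.

5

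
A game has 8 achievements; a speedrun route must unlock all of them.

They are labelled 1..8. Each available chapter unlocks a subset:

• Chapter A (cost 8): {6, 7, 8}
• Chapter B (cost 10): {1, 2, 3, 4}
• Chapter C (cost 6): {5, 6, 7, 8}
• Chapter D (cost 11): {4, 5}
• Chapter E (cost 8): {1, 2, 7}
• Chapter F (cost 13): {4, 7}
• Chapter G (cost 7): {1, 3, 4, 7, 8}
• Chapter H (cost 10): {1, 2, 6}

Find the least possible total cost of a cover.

16

B, C together cover every achievement (B ∪ C = {1, 2, 3, 4, 5, 6, 7, 8}); total cost 10 + 6 = 16.
The greedy pick G, C, E costs 21; no covering selection beats 16.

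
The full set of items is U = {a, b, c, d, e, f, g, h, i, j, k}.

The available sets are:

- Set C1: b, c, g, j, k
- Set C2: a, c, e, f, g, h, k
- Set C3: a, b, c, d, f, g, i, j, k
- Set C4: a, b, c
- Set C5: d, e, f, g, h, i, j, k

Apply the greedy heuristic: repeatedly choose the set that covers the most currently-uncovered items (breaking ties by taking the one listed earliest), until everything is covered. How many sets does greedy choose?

Greedy: pick C3 (covers 9 new) → pick C2 (covers 2 new). Total picks: 2.

2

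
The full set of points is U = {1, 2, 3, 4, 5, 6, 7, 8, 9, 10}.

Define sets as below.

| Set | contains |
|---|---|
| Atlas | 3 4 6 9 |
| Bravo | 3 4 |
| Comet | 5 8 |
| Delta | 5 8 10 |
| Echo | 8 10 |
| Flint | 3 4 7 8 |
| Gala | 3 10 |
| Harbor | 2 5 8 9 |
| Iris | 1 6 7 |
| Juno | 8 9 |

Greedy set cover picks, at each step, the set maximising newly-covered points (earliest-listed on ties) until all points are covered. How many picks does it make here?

Greedy: pick Atlas (covers 4 new) → pick Delta (covers 3 new) → pick Iris (covers 2 new) → pick Harbor (covers 1 new). Total picks: 4.

4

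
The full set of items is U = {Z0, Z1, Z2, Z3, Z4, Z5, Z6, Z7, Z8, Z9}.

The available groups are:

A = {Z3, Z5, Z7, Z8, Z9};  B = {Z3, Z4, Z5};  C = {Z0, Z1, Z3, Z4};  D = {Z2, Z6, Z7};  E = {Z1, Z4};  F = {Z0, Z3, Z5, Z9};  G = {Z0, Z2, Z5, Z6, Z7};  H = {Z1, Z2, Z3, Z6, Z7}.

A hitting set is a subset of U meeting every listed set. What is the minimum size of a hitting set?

Take T = {Z4, Z7, Z9}. Each listed group contains at least one of these, so T is a hitting set of size 3.
The groups D, E, F are pairwise disjoint, so any hitting set needs a separate item for each — at least 3. Hence 3 is optimal.

3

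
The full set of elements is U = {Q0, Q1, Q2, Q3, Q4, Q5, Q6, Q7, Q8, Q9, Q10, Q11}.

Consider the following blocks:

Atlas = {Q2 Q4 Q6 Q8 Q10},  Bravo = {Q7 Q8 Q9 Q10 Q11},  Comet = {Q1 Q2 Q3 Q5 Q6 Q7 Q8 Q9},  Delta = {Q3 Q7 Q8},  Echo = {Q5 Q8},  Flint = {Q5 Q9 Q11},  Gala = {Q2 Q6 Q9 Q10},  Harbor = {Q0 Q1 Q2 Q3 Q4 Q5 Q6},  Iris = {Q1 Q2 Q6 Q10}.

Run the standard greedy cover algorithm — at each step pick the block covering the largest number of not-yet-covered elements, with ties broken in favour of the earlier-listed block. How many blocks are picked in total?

4

Greedy: pick Comet (covers 8 new) → pick Atlas (covers 2 new) → pick Bravo (covers 1 new) → pick Harbor (covers 1 new). Total picks: 4.
(The true minimum cover uses only 2 blocks, so greedy is not optimal here.)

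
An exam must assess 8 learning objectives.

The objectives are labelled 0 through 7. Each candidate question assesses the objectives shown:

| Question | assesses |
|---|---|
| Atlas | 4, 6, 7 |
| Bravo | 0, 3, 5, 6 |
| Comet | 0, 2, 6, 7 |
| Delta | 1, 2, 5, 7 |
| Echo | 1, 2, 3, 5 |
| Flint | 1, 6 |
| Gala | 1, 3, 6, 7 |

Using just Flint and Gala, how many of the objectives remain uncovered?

4

Union of Flint, Gala = {1, 3, 6, 7}.
Not covered: 0, 2, 4, 5 — 4 objectives.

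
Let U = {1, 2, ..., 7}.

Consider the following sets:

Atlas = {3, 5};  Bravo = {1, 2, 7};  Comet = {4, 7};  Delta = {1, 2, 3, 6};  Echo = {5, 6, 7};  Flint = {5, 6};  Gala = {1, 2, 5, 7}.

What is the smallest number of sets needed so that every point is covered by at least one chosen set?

3

Comet, Delta, and Flint cover everything between them: the union {1, 2, 3, 4, 5, 6, 7} is all of U.
Only Comet contains 4, so Comet is forced; the remaining 5 points need at least 2 more sets (each remaining set adds at most 4) — so at least 3 sets are needed, and 3 is optimal.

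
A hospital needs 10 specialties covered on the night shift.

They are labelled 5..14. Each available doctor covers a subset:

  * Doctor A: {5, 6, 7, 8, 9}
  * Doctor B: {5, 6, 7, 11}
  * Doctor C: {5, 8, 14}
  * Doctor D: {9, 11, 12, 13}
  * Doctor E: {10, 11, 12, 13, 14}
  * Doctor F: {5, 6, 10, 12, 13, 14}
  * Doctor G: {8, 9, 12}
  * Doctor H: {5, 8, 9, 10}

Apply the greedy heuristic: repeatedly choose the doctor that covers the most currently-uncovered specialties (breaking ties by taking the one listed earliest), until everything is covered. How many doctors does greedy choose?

Greedy: pick F (covers 6 new) → pick A (covers 3 new) → pick B (covers 1 new). Total picks: 3.
(The true minimum cover uses only 2 doctors, so greedy is not optimal here.)

3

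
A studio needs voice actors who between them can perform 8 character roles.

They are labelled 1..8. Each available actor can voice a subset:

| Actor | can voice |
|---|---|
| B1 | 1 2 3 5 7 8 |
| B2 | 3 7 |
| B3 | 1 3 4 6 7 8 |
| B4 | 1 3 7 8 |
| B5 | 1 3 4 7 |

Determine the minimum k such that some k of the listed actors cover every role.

B1 and B3 together: B1 ∪ B3 = {1, 2, 3, 4, 5, 6, 7, 8} — every role is covered.
No single actor has all 8 roles (the largest, B1, has 6), so 2 is optimal.

2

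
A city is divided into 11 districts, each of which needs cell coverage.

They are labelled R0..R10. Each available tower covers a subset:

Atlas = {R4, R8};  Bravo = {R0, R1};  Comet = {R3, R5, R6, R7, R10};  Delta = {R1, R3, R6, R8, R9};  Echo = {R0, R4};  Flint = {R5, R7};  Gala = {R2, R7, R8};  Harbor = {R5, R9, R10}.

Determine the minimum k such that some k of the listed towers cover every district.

4

Delta and Echo and Gala and Harbor together: Delta ∪ Echo ∪ Gala ∪ Harbor = {R0, R1, R2, R3, R4, R5, R6, R7, R8, R9, R10} — every district is covered.
No 3 of the 8 towers cover everything (all 56 combinations miss at least one district), so 4 is optimal.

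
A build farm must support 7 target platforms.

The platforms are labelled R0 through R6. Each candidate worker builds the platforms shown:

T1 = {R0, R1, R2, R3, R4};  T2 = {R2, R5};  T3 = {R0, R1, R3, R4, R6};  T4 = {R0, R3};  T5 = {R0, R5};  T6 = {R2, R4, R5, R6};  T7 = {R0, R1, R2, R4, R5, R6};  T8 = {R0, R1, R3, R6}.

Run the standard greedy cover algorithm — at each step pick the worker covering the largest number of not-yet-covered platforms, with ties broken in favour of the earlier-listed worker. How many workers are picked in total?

2

Greedy: pick T7 (covers 6 new) → pick T1 (covers 1 new). Total picks: 2.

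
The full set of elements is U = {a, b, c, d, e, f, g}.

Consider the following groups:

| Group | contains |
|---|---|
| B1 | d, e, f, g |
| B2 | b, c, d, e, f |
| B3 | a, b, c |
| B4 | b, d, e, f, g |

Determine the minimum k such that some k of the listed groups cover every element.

B3 and B4 cover everything between them: the union {a, b, c, d, e, f, g} is all of U.
No single group has all 7 elements (the largest, B2, has 5), so 2 is optimal.

2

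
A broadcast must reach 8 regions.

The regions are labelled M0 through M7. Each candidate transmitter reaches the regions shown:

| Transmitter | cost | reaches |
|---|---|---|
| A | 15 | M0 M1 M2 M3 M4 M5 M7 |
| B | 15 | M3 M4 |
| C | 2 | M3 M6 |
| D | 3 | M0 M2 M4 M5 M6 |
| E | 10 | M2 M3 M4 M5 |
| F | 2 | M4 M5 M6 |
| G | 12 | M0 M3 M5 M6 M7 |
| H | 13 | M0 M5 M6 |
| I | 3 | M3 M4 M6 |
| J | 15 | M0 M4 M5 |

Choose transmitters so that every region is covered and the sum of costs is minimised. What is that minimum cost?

17

A, F together cover every region (A ∪ F = {M0, M1, M2, M3, M4, M5, M6, M7}); total cost 15 + 2 = 17.
The greedy pick D, C, A costs 20; no covering selection beats 17.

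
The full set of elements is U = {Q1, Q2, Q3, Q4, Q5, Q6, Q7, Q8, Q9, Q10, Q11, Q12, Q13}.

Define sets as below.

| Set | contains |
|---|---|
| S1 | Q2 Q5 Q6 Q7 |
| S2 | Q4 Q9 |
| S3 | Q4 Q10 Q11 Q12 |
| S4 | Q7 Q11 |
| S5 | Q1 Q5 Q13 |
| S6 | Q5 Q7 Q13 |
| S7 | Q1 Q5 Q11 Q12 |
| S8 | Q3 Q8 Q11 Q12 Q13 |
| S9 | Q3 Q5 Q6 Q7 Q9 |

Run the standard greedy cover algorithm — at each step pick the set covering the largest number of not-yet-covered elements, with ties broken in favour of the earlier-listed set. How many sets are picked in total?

5

Greedy: pick S8 (covers 5 new) → pick S1 (covers 4 new) → pick S2 (covers 2 new) → pick S3 (covers 1 new) → pick S5 (covers 1 new). Total picks: 5.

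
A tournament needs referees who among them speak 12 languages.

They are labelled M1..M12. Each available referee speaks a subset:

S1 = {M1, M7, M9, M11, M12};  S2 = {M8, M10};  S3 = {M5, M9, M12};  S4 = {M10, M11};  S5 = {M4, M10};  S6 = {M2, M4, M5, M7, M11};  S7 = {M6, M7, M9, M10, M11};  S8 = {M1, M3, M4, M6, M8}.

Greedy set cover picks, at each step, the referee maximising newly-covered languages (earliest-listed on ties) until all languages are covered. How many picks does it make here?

4

Greedy: pick S1 (covers 5 new) → pick S8 (covers 4 new) → pick S6 (covers 2 new) → pick S2 (covers 1 new). Total picks: 4.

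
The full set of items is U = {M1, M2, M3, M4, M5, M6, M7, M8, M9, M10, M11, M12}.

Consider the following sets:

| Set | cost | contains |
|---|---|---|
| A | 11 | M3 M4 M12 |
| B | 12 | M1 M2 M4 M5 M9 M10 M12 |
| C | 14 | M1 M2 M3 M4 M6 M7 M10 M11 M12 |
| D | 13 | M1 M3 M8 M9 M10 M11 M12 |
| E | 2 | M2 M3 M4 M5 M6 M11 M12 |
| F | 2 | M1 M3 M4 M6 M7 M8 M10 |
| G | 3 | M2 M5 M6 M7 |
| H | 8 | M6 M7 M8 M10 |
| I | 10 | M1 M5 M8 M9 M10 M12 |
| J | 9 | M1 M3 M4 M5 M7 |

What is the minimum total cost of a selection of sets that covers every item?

E, F, I together cover every item (E ∪ F ∪ I = {M1, M2, M3, M4, M5, M6, M7, M8, M9, M10, M11, M12}); total cost 2 + 2 + 10 = 14.
No covering selection has total cost below 14.

14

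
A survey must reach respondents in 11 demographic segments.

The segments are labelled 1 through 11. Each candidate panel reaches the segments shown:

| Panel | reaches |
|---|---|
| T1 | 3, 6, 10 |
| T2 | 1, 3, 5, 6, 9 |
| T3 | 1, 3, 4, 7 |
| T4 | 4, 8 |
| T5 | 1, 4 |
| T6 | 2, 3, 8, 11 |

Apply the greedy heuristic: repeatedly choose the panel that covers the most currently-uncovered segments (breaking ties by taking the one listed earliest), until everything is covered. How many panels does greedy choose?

Greedy: pick T2 (covers 5 new) → pick T6 (covers 3 new) → pick T3 (covers 2 new) → pick T1 (covers 1 new). Total picks: 4.

4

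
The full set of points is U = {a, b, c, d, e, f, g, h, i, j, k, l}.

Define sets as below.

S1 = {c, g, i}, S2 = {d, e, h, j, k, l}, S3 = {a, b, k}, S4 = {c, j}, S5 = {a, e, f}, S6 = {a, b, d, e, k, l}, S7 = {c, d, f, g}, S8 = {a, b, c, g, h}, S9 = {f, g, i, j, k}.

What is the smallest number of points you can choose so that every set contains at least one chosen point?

The 3 points {a, c, j} hit every set.
No choice of 2 points meets every set, so 3 is the minimum.

3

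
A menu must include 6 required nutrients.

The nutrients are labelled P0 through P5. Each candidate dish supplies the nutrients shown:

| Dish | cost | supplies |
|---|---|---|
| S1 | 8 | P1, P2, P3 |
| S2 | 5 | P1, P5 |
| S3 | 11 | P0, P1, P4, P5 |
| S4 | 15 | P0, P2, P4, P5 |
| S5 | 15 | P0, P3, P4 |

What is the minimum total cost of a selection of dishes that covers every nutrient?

S1, S3 together cover every nutrient (S1 ∪ S3 = {P0, P1, P2, P3, P4, P5}); total cost 8 + 11 = 19.
The greedy pick S2, S1, S3 costs 24; no covering selection beats 19.

19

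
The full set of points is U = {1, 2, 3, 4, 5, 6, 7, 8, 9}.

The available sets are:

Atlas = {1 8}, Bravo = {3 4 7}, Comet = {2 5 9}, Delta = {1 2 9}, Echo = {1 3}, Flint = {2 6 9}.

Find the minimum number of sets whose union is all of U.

4

Atlas, Bravo, Comet, and Flint cover everything between them: the union {1, 2, 3, 4, 5, 6, 7, 8, 9} is all of U.
Only Atlas contains 8, so Atlas is forced; the remaining 7 points need at least 3 more sets (each remaining set adds at most 3) — so at least 4 sets are needed, and 4 is optimal.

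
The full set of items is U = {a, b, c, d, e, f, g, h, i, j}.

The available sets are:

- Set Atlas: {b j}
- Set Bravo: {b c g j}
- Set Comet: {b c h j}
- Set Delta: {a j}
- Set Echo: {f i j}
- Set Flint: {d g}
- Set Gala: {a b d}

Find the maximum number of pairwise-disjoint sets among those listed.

2

Echo, Gala are pairwise disjoint (Echo={f,i,j}; Gala={a,b,d}).
Every remaining set overlaps one of these, and no 3 of the listed sets are pairwise disjoint, so 2 is the maximum.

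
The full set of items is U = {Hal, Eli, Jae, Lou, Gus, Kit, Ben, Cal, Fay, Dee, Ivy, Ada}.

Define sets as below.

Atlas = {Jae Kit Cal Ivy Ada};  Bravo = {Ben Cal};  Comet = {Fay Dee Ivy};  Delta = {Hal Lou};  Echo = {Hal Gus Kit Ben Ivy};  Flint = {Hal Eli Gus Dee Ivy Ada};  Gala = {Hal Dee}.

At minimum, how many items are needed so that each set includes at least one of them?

H = {Hal, Ben, Ivy} meets every set (each contains at least one member of H), and |H| = 3.
The sets Bravo, Comet, Delta are pairwise disjoint, so any hitting set needs a separate item for each — at least 3. Hence 3 is optimal.

3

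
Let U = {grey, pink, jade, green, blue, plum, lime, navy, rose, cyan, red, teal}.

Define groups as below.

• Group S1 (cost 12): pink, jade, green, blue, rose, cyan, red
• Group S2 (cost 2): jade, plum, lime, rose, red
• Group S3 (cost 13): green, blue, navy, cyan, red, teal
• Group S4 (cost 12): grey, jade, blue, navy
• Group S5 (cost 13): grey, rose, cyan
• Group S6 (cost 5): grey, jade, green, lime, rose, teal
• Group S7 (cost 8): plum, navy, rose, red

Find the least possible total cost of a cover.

25

S1, S6, S7 together cover every element (S1 ∪ S6 ∪ S7 = {grey, pink, jade, green, blue, plum, lime, navy, rose, cyan, red, teal}); total cost 12 + 5 + 8 = 25.
The greedy pick S2, S6, S1, S7 costs 27; no covering selection beats 25.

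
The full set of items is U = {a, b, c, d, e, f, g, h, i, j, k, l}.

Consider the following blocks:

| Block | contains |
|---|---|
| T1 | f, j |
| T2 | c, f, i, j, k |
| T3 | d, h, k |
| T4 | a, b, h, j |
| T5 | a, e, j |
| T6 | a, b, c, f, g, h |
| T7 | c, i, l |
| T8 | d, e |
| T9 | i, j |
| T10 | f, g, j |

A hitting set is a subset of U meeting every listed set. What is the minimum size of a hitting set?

Take T = {c, d, j}. Each listed block contains at least one of these, so T is a hitting set of size 3.
The blocks T3, T5, T7 are pairwise disjoint, so any hitting set needs a separate item for each — at least 3. Hence 3 is optimal.

3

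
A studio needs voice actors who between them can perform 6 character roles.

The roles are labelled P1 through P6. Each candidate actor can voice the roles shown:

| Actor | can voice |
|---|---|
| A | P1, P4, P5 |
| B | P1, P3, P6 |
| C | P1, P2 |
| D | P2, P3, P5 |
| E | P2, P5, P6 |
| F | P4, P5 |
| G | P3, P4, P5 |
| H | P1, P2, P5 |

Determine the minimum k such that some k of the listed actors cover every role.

3

B and C and F together: B ∪ C ∪ F = {P1, P2, P3, P4, P5, P6} — every role is covered.
No 2 of the 8 actors cover everything (all 28 combinations miss at least one role), so 3 is optimal.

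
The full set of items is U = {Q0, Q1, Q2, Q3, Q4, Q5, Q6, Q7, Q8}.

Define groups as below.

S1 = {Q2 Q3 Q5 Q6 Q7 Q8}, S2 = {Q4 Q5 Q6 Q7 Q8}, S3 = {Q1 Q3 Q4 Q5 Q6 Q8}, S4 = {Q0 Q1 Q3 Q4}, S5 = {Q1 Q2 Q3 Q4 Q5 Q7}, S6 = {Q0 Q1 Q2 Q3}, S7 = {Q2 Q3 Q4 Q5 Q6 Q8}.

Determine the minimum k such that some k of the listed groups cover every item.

Take {S2, S6}. Their union is {Q0, Q1, Q2, Q3, Q4, Q5, Q6, Q7, Q8}, which is all 9 items.
No single group has all 9 items (the largest, S1, has 6), so 2 is optimal.

2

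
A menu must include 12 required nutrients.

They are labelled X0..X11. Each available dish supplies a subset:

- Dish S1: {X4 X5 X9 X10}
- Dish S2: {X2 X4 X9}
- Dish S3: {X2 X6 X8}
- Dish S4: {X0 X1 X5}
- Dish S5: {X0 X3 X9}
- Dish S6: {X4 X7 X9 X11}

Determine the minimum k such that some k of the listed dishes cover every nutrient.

Take {S1, S3, S4, S5, S6}. Their union is {X0, X1, X2, X3, X4, X5, X6, X7, X8, X9, X10, X11}, which is all 12 nutrients.
No 4 of the 6 dishes cover everything (all 15 combinations miss at least one nutrient), so 5 is optimal.

5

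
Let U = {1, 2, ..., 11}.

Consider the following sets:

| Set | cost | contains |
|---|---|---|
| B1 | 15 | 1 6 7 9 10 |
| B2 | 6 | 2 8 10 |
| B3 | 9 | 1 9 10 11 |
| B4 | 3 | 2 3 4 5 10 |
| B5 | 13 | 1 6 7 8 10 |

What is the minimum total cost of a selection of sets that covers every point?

25

B3, B4, B5 together cover every point (B3 ∪ B4 ∪ B5 = {1, 2, 3, 4, 5, 6, 7, 8, 9, 10, 11}); total cost 9 + 3 + 13 = 25.
No covering selection has total cost below 25.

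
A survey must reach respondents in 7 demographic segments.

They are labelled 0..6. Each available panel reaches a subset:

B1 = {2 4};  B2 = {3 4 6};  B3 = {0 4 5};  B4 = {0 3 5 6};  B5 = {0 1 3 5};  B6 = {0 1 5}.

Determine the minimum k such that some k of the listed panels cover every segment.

3

Take {B1, B4, B6}. Their union is {0, 1, 2, 3, 4, 5, 6}, which is all 7 segments.
Only B1 contains 2, so B1 is forced; the remaining 5 segments need at least 2 more panels (each remaining panel adds at most 4) — so at least 3 panels are needed, and 3 is optimal.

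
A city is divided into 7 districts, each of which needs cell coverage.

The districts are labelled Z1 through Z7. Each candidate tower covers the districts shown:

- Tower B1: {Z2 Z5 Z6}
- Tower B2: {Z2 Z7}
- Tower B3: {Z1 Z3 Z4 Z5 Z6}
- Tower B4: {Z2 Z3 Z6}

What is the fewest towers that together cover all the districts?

Take {B2, B3}. Their union is {Z1, Z2, Z3, Z4, Z5, Z6, Z7}, which is all 7 districts.
No single tower has all 7 districts (the largest, B3, has 5), so 2 is optimal.

2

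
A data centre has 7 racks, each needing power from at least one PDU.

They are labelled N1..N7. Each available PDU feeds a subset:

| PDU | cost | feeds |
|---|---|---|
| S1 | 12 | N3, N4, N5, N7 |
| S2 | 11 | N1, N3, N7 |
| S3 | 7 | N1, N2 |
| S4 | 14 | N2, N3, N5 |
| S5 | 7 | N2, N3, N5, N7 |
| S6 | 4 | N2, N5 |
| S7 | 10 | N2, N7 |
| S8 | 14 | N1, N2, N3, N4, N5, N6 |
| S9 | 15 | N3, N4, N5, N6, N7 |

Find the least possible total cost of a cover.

21

S5, S8 together cover every rack (S5 ∪ S8 = {N1, N2, N3, N4, N5, N6, N7}); total cost 7 + 14 = 21.
No covering selection has total cost below 21.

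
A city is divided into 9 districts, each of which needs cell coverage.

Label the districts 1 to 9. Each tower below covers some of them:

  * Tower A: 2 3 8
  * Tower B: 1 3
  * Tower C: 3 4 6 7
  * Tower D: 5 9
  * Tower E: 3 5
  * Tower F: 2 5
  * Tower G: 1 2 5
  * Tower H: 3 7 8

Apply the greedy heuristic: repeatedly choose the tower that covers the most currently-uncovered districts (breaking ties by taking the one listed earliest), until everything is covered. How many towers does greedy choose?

Greedy: pick C (covers 4 new) → pick G (covers 3 new) → pick A (covers 1 new) → pick D (covers 1 new). Total picks: 4.

4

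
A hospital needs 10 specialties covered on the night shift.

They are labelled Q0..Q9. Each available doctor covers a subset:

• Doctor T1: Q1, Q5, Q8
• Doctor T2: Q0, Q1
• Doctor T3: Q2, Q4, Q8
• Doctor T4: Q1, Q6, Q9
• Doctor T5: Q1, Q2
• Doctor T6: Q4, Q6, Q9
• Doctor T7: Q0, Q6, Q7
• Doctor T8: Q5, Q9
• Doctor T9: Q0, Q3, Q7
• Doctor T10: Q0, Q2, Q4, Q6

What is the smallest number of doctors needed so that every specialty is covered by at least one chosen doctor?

Take {T3, T4, T8, T9}. Their union is {Q0, Q1, Q2, Q3, Q4, Q5, Q6, Q7, Q8, Q9}, which is all 10 specialties.
Only T9 contains Q3, so T9 is forced; the remaining 7 specialties need at least 3 more doctors (each remaining doctor adds at most 3) — so at least 4 doctors are needed, and 4 is optimal.

4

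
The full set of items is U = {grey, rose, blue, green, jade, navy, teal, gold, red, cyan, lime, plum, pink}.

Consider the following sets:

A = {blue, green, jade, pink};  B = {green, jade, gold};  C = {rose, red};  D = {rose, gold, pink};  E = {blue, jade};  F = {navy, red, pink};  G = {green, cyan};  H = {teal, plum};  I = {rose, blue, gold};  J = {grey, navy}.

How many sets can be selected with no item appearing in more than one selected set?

C, E, G, H, J are pairwise disjoint (C={rose,red}; E={blue,jade}; G={green,cyan}; H={teal,plum}; J={grey,navy}).
Every remaining set overlaps one of these, and no 6 of the listed sets are pairwise disjoint, so 5 is the maximum.

5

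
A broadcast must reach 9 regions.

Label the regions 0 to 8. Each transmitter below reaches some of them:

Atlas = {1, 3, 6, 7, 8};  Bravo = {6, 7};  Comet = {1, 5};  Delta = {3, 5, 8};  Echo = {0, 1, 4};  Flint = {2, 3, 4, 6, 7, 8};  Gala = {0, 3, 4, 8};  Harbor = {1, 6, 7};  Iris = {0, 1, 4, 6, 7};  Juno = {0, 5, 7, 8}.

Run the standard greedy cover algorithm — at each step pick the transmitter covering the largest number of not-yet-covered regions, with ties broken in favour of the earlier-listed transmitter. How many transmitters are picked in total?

3

Greedy: pick Flint (covers 6 new) → pick Comet (covers 2 new) → pick Echo (covers 1 new). Total picks: 3.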